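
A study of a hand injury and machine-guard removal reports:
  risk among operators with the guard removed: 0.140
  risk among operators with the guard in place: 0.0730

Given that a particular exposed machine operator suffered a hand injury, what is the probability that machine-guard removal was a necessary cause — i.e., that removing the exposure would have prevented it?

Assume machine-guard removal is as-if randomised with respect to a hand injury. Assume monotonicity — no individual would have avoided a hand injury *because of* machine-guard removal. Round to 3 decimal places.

PN ≈ 0.479

Let p₁ = 0.14, p₀ = 0.073.
Under exogeneity and monotonicity, PN = (p₁ − p₀) / p₁.
PN = (0.14 − 0.073) / 0.14 = 0.067 / 0.14 ≈ 0.4786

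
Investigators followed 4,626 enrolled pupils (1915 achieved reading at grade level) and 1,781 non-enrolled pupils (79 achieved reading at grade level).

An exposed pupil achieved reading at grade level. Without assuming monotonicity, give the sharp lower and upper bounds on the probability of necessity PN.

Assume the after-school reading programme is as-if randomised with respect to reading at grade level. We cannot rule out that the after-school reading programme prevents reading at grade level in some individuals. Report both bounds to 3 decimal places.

p₁ = P(outcome | exposed) = 1915/4626 = 0.41396
p₀ = P(outcome | unexposed) = 79/1781 = 0.044357
Under exogeneity alone the bounds on PN are max{0,(p₁−p₀)/p₁} ≤ PN ≤ min{1,(1−p₀)/p₁}.
  lower = (p₁ − p₀)/p₁ = 0.36961 / 0.41396 ≈ 0.8928
  upper = min{1, (1 − p₀)/p₁} = 0.95564 / 0.41396 ≈ 2.3085 → capped at 1

0.893 ≤ PN ≤ 1.000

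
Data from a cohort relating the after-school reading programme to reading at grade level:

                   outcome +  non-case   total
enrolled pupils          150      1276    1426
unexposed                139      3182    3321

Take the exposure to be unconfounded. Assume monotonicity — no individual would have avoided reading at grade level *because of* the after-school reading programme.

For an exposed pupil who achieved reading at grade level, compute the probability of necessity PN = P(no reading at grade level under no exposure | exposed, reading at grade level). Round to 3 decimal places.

PN ≈ 0.602

p₁ = P(outcome | exposed) = 150/1426 = 0.10519
p₀ = P(outcome | unexposed) = 139/3321 = 0.041855
Under exogeneity and monotonicity, PN = (p₁ − p₀) / p₁.
PN = (0.10519 − 0.041855) / 0.10519 = 0.063334 / 0.10519 ≈ 0.6021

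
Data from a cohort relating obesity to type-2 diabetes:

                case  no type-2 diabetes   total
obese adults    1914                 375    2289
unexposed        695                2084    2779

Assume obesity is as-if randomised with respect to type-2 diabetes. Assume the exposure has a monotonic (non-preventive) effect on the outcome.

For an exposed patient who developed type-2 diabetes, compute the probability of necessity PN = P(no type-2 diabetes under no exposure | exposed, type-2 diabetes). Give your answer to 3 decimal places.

PN ≈ 0.701

p₁ = P(outcome | exposed) = 1914/2289 = 0.83617
p₀ = P(outcome | unexposed) = 695/2779 = 0.25009
Under exogeneity and monotonicity, PN = (p₁ − p₀) / p₁.
PN = (0.83617 − 0.25009) / 0.83617 = 0.58608 / 0.83617 ≈ 0.7009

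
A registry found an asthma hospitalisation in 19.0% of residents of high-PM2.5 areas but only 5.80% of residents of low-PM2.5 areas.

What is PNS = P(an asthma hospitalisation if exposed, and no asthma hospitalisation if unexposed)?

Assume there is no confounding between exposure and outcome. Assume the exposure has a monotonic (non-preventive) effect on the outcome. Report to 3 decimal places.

PNS ≈ 0.132

p₁ = 0.19, p₀ = 0.058.
Under exogeneity and monotonicity, PNS = p₁ − p₀.
PNS = 0.19 − 0.058 = 0.132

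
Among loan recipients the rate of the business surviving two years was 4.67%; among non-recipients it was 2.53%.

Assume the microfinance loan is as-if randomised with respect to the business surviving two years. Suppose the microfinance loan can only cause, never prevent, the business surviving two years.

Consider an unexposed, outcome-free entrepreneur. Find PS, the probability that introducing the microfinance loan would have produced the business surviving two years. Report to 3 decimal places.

PS ≈ 0.022

p₁ = 0.0467, p₀ = 0.0253.
Under exogeneity and monotonicity, PS = (p₁ − p₀) / (1 − p₀).
PS = (0.0467 − 0.0253) / (1 − 0.0253) = 0.0214 / 0.9747 ≈ 0.0220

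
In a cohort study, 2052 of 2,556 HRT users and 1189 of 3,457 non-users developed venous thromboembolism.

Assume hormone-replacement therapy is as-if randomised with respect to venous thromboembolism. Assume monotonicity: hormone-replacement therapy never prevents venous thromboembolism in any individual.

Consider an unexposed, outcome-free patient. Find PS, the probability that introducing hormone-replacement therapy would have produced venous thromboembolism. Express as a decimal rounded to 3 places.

PS ≈ 0.699

p₁ = P(outcome | exposed) = 2052/2556 = 0.80282
p₀ = P(outcome | unexposed) = 1189/3457 = 0.34394
Under exogeneity and monotonicity, PS = (p₁ − p₀) / (1 − p₀).
PS = (0.80282 − 0.34394) / (1 − 0.34394) = 0.45888 / 0.65606 ≈ 0.6994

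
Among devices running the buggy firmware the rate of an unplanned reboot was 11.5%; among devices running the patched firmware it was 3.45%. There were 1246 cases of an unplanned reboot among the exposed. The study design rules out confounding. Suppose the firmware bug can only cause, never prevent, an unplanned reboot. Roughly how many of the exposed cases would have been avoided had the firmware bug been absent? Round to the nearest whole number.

p₁ = 0.115, p₀ = 0.0345.
PN = (p₁ − p₀)/p₁ = (0.115 − 0.0345) / 0.115 ≈ 0.70000.
Attributable cases ≈ PN × (exposed cases) = 0.70000 × 1246 ≈ 872.20.

about 872 cases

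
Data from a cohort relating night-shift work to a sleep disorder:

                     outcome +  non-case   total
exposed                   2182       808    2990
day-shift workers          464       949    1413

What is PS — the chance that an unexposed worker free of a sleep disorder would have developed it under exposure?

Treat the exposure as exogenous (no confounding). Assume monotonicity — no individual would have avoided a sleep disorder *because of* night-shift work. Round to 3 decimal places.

PS ≈ 0.598

p₁ = P(outcome | exposed) = 2182/2990 = 0.72977
p₀ = P(outcome | unexposed) = 464/1413 = 0.32838
Under exogeneity and monotonicity, PS = (p₁ − p₀)/(1 − p₀).
PS = (0.72977 − 0.32838) / 0.67162 ≈ 0.5976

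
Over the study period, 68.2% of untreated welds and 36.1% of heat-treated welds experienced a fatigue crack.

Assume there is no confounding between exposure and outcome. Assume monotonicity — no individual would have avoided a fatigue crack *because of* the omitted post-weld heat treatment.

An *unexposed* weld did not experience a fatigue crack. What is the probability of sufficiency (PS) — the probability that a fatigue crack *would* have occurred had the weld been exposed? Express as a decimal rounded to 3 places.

PS ≈ 0.502

p₁ = 0.682, p₀ = 0.361.
Under exogeneity and monotonicity, PS = (p₁ − p₀) / (1 − p₀).
PS = (0.682 − 0.361) / (1 − 0.361) = 0.321 / 0.639 ≈ 0.5023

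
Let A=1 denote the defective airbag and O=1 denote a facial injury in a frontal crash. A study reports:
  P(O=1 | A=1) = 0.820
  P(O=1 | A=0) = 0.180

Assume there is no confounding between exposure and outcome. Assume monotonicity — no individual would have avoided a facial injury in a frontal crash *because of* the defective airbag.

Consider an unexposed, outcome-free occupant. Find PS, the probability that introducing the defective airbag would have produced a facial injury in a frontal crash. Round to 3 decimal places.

PS ≈ 0.780

Let p₁ = 0.82, p₀ = 0.18.
Under exogeneity and monotonicity, PS = (p₁ − p₀) / (1 − p₀).
PS = (0.82 − 0.18) / (1 − 0.18) = 0.64 / 0.82 ≈ 0.7805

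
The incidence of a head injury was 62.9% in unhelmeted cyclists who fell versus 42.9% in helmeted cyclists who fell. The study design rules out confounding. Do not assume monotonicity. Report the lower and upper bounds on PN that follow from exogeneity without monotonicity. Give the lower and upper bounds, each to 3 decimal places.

0.318 ≤ PN ≤ 0.908

p₁ = 0.629, p₀ = 0.429.
Under exogeneity alone the bounds on PN are max{0,(p₁−p₀)/p₁} ≤ PN ≤ min{1,(1−p₀)/p₁}.
  lower = (p₁ − p₀)/p₁ = 0.2 / 0.629 ≈ 0.3180
  upper = min{1, (1 − p₀)/p₁} = 0.571 / 0.629 ≈ 0.9078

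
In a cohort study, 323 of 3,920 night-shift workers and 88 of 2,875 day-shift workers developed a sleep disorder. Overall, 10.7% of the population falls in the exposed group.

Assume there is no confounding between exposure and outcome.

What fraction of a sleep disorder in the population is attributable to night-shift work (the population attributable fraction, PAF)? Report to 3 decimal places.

PAF ≈ 0.153

p₁ = P(outcome | exposed) = 323/3920 = 0.082398
p₀ = P(outcome | unexposed) = 88/2875 = 0.030609
Overall risk P(Y=1) = π·p₁ + (1−π)·p₀ = 0.107×0.082398 + 0.893×0.030609 = 0.03615.
Under exogeneity, PAF = [P(Y=1) − p₀] / P(Y=1).
PAF = (0.03615 − 0.030609) / 0.03615 ≈ 0.1533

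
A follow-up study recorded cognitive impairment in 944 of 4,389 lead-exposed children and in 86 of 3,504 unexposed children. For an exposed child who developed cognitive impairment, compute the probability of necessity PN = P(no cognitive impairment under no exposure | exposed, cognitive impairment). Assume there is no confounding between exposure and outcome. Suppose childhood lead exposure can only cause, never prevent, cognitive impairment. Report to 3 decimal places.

p₁ = P(outcome | exposed) = 944/4389 = 0.21508
p₀ = P(outcome | unexposed) = 86/3504 = 0.024543
Under exogeneity and monotonicity, PN = (p₁ − p₀) / p₁.
PN = (0.21508 − 0.024543) / 0.21508 = 0.19054 / 0.21508 ≈ 0.8859

PN ≈ 0.886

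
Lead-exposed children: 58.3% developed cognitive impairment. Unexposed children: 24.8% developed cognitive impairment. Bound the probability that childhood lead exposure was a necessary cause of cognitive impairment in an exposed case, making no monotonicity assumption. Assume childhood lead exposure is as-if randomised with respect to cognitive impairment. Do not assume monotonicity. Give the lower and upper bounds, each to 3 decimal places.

0.575 ≤ PN ≤ 1.000

p₁ = 0.583, p₀ = 0.248.
Under exogeneity alone the bounds on PN are max{0,(p₁−p₀)/p₁} ≤ PN ≤ min{1,(1−p₀)/p₁}.
  lower = (p₁ − p₀)/p₁ = 0.335 / 0.583 ≈ 0.5746
  upper = min{1, (1 − p₀)/p₁} = 0.752 / 0.583 ≈ 1.2899 → capped at 1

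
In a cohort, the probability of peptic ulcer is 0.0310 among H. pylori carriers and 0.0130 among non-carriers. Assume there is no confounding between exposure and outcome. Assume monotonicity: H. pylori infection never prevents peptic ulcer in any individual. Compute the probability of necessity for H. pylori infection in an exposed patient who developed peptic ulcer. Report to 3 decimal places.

Let p₁ = 0.031, p₀ = 0.013.
Under exogeneity and monotonicity, PN = (p₁ − p₀) / p₁.
PN = (0.031 − 0.013) / 0.031 = 0.018 / 0.031 ≈ 0.5806

PN ≈ 0.581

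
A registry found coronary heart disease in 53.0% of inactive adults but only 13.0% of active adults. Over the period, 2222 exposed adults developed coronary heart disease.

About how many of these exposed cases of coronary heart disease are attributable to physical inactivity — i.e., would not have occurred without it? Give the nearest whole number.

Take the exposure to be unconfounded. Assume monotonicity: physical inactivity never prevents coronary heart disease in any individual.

p₁ = 0.53, p₀ = 0.13.
PN = (p₁ − p₀)/p₁ = (0.53 − 0.13) / 0.53 ≈ 0.75472.
Attributable cases ≈ PN × (exposed cases) = 0.75472 × 2222 ≈ 1676.98.

about 1677 cases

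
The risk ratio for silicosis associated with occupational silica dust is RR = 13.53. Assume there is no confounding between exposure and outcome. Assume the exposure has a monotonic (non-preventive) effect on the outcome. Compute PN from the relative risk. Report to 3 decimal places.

PN ≈ 0.926

Under exogeneity and monotonicity, PN = (RR − 1) / RR = 1 − 1/RR.
PN = (13.53 − 1) / 13.53 = 12.53 / 13.53 ≈ 0.9261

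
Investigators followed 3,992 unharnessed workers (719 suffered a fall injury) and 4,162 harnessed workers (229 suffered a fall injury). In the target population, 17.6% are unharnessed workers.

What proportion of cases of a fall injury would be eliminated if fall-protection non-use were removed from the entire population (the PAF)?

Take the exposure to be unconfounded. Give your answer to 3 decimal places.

PAF ≈ 0.286

p₁ = P(outcome | exposed) = 719/3992 = 0.18011
p₀ = P(outcome | unexposed) = 229/4162 = 0.055022
Overall risk P(Y=1) = π·p₁ + (1−π)·p₀ = 0.176×0.18011 + 0.824×0.055022 = 0.077037.
Under exogeneity, PAF = [P(Y=1) − p₀] / P(Y=1).
PAF = (0.077037 − 0.055022) / 0.077037 ≈ 0.2858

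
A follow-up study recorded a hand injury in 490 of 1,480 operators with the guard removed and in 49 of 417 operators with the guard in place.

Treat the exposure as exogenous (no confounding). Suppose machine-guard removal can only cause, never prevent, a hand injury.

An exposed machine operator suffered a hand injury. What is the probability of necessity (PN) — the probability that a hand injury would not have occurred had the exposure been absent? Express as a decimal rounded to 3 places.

PN ≈ 0.645

p₁ = P(outcome | exposed) = 490/1480 = 0.33108
p₀ = P(outcome | unexposed) = 49/417 = 0.11751
Under exogeneity and monotonicity, PN = (p₁ − p₀) / p₁.
PN = (0.33108 − 0.11751) / 0.33108 = 0.21358 / 0.33108 ≈ 0.6451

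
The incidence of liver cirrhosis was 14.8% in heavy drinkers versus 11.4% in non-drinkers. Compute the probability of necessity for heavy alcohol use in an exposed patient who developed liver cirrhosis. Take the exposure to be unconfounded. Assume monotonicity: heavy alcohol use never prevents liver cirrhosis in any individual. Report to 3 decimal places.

PN ≈ 0.230

p₁ = 0.148, p₀ = 0.114.
Under exogeneity and monotonicity, PN = (p₁ − p₀) / p₁.
PN = (0.148 − 0.114) / 0.148 = 0.034 / 0.148 ≈ 0.2297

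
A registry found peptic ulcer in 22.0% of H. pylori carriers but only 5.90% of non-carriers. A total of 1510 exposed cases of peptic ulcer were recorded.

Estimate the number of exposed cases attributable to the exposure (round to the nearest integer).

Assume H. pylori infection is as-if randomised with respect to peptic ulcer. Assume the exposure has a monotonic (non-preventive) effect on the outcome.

about 1105 cases

p₁ = 0.22, p₀ = 0.059.
PN = (p₁ − p₀)/p₁ = (0.22 − 0.059) / 0.22 ≈ 0.73182.
Attributable cases ≈ PN × (exposed cases) = 0.73182 × 1510 ≈ 1105.05.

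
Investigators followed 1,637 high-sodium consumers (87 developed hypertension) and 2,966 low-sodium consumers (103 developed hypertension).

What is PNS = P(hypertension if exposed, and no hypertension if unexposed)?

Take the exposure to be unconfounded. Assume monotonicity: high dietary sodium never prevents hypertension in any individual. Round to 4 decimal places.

PNS ≈ 0.0184

p₁ = P(outcome | exposed) = 87/1637 = 0.053146
p₀ = P(outcome | unexposed) = 103/2966 = 0.034727
Under exogeneity and monotonicity, PNS = p₁ − p₀.
PNS = 0.053146 − 0.034727 = 0.018419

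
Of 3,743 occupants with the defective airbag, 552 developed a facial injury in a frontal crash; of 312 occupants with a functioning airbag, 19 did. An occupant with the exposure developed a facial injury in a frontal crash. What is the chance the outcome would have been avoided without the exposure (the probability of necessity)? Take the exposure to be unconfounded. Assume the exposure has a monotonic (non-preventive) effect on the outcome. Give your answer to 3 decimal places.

PN ≈ 0.587

p₁ = P(outcome | exposed) = 552/3743 = 0.14748
p₀ = P(outcome | unexposed) = 19/312 = 0.060897
Under exogeneity and monotonicity, PN = (p₁ − p₀) / p₁.
PN = (0.14748 − 0.060897) / 0.14748 = 0.086578 / 0.14748 ≈ 0.5871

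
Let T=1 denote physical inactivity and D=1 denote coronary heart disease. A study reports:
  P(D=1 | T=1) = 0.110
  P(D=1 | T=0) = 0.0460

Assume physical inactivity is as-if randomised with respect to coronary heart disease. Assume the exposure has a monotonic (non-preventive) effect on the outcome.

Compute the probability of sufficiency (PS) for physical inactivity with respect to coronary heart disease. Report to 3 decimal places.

PS ≈ 0.067

Let p₁ = 0.11, p₀ = 0.046.
Under exogeneity and monotonicity, PS = (p₁ − p₀) / (1 − p₀).
PS = (0.11 − 0.046) / (1 − 0.046) = 0.064 / 0.954 ≈ 0.0671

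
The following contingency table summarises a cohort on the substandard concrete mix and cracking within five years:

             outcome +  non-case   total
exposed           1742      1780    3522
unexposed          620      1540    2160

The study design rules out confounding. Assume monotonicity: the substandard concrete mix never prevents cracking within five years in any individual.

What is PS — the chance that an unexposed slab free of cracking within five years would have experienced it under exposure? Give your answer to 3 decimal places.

p₁ = P(outcome | exposed) = 1742/3522 = 0.49461
p₀ = P(outcome | unexposed) = 620/2160 = 0.28704
Under exogeneity and monotonicity, PS = (p₁ − p₀)/(1 − p₀).
PS = (0.49461 − 0.28704) / 0.71296 ≈ 0.2911

PS ≈ 0.291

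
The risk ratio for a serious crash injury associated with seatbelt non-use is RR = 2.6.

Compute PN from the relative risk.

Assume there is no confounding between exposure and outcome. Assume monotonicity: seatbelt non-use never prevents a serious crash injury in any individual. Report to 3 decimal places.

PN ≈ 0.615

Under exogeneity and monotonicity, PN = (RR − 1) / RR = 1 − 1/RR.
PN = (2.6 − 1) / 2.6 = 1.6 / 2.6 ≈ 0.6154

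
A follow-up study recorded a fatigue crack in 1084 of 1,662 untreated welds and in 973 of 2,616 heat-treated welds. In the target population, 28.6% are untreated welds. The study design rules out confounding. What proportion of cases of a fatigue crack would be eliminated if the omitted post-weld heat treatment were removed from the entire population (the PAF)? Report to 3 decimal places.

PAF ≈ 0.177

p₁ = P(outcome | exposed) = 1084/1662 = 0.65223
p₀ = P(outcome | unexposed) = 973/2616 = 0.37194
Overall risk P(Y=1) = π·p₁ + (1−π)·p₀ = 0.286×0.65223 + 0.714×0.37194 = 0.4521.
Under exogeneity, PAF = [P(Y=1) − p₀] / P(Y=1).
PAF = (0.4521 − 0.37194) / 0.4521 ≈ 0.1773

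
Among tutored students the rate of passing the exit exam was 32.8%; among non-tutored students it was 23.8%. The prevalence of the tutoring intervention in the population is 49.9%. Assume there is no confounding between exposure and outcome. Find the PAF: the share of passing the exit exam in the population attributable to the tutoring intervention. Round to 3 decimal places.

p₁ = 0.328, p₀ = 0.238.
Overall risk P(Y=1) = π·p₁ + (1−π)·p₀ = 0.499×0.328 + 0.501×0.238 = 0.28291.
Under exogeneity, PAF = [P(Y=1) − p₀] / P(Y=1).
PAF = (0.28291 − 0.238) / 0.28291 ≈ 0.1587

PAF ≈ 0.159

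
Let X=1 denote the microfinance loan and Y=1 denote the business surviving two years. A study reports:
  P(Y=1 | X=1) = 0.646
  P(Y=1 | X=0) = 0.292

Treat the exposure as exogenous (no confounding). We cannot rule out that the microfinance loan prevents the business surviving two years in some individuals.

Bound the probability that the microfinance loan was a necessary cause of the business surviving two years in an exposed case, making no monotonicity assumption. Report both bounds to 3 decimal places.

Let p₁ = 0.646, p₀ = 0.292.
Under exogeneity alone the bounds on PN are max{0,(p₁−p₀)/p₁} ≤ PN ≤ min{1,(1−p₀)/p₁}.
  lower = (p₁ − p₀)/p₁ = 0.354 / 0.646 ≈ 0.5480
  upper = min{1, (1 − p₀)/p₁} = 0.708 / 0.646 ≈ 1.0960 → capped at 1

0.548 ≤ PN ≤ 1.000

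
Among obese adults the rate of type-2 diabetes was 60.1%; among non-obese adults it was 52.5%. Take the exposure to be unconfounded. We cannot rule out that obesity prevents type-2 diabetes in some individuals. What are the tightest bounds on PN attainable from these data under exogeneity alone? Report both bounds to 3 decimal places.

p₁ = 0.601, p₀ = 0.525.
Under exogeneity alone the bounds on PN are max{0,(p₁−p₀)/p₁} ≤ PN ≤ min{1,(1−p₀)/p₁}.
  lower = (p₁ − p₀)/p₁ = 0.076 / 0.601 ≈ 0.1265
  upper = min{1, (1 − p₀)/p₁} = 0.475 / 0.601 ≈ 0.7903

0.126 ≤ PN ≤ 0.790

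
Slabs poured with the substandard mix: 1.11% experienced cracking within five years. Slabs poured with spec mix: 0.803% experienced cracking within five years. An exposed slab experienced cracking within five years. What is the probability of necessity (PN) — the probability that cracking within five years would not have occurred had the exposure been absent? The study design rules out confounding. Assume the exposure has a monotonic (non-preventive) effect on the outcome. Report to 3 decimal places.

p₁ = 0.0111, p₀ = 0.00803.
Under exogeneity and monotonicity, PN = (p₁ − p₀) / p₁.
PN = (0.0111 − 0.00803) / 0.0111 = 0.00307 / 0.0111 ≈ 0.2766

PN ≈ 0.277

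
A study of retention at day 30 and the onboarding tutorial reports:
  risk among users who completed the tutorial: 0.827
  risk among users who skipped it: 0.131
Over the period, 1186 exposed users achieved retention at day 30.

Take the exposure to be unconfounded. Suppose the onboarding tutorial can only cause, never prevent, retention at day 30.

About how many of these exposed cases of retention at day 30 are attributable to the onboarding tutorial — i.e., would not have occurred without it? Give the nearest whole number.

about 998 cases

Let p₁ = 0.827, p₀ = 0.131.
PN = (p₁ − p₀)/p₁ = (0.827 − 0.131) / 0.827 ≈ 0.84160.
Attributable cases ≈ PN × (exposed cases) = 0.84160 × 1186 ≈ 998.13.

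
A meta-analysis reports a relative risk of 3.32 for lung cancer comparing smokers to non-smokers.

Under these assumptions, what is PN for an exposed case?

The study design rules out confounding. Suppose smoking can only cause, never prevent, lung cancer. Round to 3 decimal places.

Under exogeneity and monotonicity, PN = (RR − 1) / RR = 1 − 1/RR.
PN = (3.32 − 1) / 3.32 = 2.32 / 3.32 ≈ 0.6988

PN ≈ 0.699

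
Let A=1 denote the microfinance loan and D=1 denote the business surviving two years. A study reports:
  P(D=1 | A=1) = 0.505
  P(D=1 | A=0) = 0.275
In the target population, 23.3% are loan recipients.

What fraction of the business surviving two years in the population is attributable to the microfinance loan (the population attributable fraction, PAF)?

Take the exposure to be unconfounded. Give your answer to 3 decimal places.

Let p₁ = 0.505, p₀ = 0.275.
Overall risk P(Y=1) = π·p₁ + (1−π)·p₀ = 0.233×0.505 + 0.767×0.275 = 0.32859.
Under exogeneity, PAF = [P(Y=1) − p₀] / P(Y=1).
PAF = (0.32859 − 0.275) / 0.32859 ≈ 0.1631

PAF ≈ 0.163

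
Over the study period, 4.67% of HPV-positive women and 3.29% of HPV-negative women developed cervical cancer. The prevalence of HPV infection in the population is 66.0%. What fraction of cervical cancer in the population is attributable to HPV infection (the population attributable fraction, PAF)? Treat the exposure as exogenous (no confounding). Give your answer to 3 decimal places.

PAF ≈ 0.217

p₁ = 0.0467, p₀ = 0.0329.
Overall risk P(Y=1) = π·p₁ + (1−π)·p₀ = 0.66×0.0467 + 0.34×0.0329 = 0.042008.
Under exogeneity, PAF = [P(Y=1) − p₀] / P(Y=1).
PAF = (0.042008 − 0.0329) / 0.042008 ≈ 0.2168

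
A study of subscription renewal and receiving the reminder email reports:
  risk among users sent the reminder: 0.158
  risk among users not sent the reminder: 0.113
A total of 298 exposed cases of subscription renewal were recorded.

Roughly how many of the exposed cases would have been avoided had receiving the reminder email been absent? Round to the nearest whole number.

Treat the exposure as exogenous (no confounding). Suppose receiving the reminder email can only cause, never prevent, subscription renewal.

Let p₁ = 0.158, p₀ = 0.113.
PN = (p₁ − p₀)/p₁ = (0.158 − 0.113) / 0.158 ≈ 0.28481.
Attributable cases ≈ PN × (exposed cases) = 0.28481 × 298 ≈ 84.87.

about 85 cases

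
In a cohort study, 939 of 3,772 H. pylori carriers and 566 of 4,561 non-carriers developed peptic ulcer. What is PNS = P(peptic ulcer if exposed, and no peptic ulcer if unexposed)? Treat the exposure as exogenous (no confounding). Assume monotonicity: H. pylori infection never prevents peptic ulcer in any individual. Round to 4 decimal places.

PNS ≈ 0.1248

p₁ = P(outcome | exposed) = 939/3772 = 0.24894
p₀ = P(outcome | unexposed) = 566/4561 = 0.1241
Under exogeneity and monotonicity, PNS = p₁ − p₀.
PNS = 0.24894 − 0.1241 = 0.12484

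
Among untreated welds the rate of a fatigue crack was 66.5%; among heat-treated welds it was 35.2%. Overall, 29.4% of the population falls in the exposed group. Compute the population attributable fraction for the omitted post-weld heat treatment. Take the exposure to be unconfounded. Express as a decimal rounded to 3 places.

p₁ = 0.665, p₀ = 0.352.
Overall risk P(Y=1) = π·p₁ + (1−π)·p₀ = 0.294×0.665 + 0.706×0.352 = 0.44402.
Under exogeneity, PAF = [P(Y=1) − p₀] / P(Y=1).
PAF = (0.44402 − 0.352) / 0.44402 ≈ 0.2072

PAF ≈ 0.207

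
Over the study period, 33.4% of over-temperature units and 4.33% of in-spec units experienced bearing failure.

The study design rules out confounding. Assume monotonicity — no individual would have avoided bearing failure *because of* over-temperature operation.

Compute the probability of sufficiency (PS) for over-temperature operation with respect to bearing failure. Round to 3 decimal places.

PS ≈ 0.304

p₁ = 0.334, p₀ = 0.0433.
Under exogeneity and monotonicity, PS = (p₁ − p₀) / (1 − p₀).
PS = (0.334 − 0.0433) / (1 − 0.0433) = 0.2907 / 0.9567 ≈ 0.3039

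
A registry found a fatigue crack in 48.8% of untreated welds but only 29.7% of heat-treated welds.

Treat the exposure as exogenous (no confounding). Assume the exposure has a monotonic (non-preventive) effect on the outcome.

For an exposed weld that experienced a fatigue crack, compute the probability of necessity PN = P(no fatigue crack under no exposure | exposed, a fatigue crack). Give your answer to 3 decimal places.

PN ≈ 0.391

p₁ = 0.488, p₀ = 0.297.
Under exogeneity and monotonicity, PN = (p₁ − p₀) / p₁.
PN = (0.488 − 0.297) / 0.488 = 0.191 / 0.488 ≈ 0.3914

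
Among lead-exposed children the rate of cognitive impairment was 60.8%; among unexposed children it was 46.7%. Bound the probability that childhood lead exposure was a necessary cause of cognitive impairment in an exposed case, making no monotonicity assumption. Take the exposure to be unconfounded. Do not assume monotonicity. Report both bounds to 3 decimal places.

0.232 ≤ PN ≤ 0.877

p₁ = 0.608, p₀ = 0.467.
Under exogeneity alone the bounds on PN are max{0,(p₁−p₀)/p₁} ≤ PN ≤ min{1,(1−p₀)/p₁}.
  lower = (p₁ − p₀)/p₁ = 0.141 / 0.608 ≈ 0.2319
  upper = min{1, (1 − p₀)/p₁} = 0.533 / 0.608 ≈ 0.8766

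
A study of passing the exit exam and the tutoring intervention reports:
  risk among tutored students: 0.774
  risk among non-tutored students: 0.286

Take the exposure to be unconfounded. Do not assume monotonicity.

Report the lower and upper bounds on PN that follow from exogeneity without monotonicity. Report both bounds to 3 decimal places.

Let p₁ = 0.774, p₀ = 0.286.
Under exogeneity alone the bounds on PN are max{0,(p₁−p₀)/p₁} ≤ PN ≤ min{1,(1−p₀)/p₁}.
  lower = (p₁ − p₀)/p₁ = 0.488 / 0.774 ≈ 0.6305
  upper = min{1, (1 − p₀)/p₁} = 0.714 / 0.774 ≈ 0.9225

0.630 ≤ PN ≤ 0.922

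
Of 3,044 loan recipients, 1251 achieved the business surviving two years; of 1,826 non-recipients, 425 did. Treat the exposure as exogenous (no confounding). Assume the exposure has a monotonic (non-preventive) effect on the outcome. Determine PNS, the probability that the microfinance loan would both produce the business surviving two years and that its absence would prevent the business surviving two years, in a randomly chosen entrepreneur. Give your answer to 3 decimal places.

p₁ = P(outcome | exposed) = 1251/3044 = 0.41097
p₀ = P(outcome | unexposed) = 425/1826 = 0.23275
Under exogeneity and monotonicity, PNS = p₁ − p₀.
PNS = 0.41097 − 0.23275 = 0.17822

PNS ≈ 0.178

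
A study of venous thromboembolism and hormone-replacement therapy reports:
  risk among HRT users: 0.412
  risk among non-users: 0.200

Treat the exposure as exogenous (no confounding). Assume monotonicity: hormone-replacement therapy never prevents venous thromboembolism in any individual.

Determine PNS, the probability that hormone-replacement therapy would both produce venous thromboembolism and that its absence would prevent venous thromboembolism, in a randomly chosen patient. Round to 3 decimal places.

PNS ≈ 0.212

Let p₁ = 0.412, p₀ = 0.2.
Under exogeneity and monotonicity, PNS = p₁ − p₀.
PNS = 0.412 − 0.2 = 0.212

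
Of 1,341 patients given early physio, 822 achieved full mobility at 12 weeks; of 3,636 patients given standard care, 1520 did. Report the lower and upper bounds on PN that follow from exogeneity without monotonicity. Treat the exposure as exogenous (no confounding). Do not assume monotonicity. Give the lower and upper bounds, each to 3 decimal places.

p₁ = P(outcome | exposed) = 822/1341 = 0.61298
p₀ = P(outcome | unexposed) = 1520/3636 = 0.41804
Under exogeneity alone the bounds on PN are max{0,(p₁−p₀)/p₁} ≤ PN ≤ min{1,(1−p₀)/p₁}.
  lower = (p₁ − p₀)/p₁ = 0.19493 / 0.61298 ≈ 0.3180
  upper = min{1, (1 − p₀)/p₁} = 0.58196 / 0.61298 ≈ 0.9494

0.318 ≤ PN ≤ 0.949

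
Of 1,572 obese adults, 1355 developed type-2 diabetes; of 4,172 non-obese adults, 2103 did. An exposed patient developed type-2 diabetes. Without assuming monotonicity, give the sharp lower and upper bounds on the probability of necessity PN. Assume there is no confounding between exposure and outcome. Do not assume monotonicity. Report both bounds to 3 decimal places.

p₁ = P(outcome | exposed) = 1355/1572 = 0.86196
p₀ = P(outcome | unexposed) = 2103/4172 = 0.50407
Under exogeneity alone the bounds on PN are max{0,(p₁−p₀)/p₁} ≤ PN ≤ min{1,(1−p₀)/p₁}.
  lower = (p₁ − p₀)/p₁ = 0.35788 / 0.86196 ≈ 0.4152
  upper = min{1, (1 − p₀)/p₁} = 0.49593 / 0.86196 ≈ 0.5753

0.415 ≤ PN ≤ 0.575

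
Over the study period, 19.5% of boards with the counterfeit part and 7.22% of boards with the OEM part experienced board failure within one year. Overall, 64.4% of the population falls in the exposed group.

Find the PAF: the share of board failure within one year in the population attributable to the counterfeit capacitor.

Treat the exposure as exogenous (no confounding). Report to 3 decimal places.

p₁ = 0.195, p₀ = 0.0722.
Overall risk P(Y=1) = π·p₁ + (1−π)·p₀ = 0.644×0.195 + 0.356×0.0722 = 0.15128.
Under exogeneity, PAF = [P(Y=1) − p₀] / P(Y=1).
PAF = (0.15128 − 0.0722) / 0.15128 ≈ 0.5227

PAF ≈ 0.523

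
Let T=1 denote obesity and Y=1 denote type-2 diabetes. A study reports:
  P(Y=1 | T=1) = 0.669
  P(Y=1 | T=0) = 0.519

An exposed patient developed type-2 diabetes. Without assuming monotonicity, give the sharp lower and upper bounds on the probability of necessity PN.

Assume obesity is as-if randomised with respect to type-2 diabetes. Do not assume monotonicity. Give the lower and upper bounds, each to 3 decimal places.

Let p₁ = 0.669, p₀ = 0.519.
Under exogeneity alone the bounds on PN are max{0,(p₁−p₀)/p₁} ≤ PN ≤ min{1,(1−p₀)/p₁}.
  lower = (p₁ − p₀)/p₁ = 0.15 / 0.669 ≈ 0.2242
  upper = min{1, (1 − p₀)/p₁} = 0.481 / 0.669 ≈ 0.7190

0.224 ≤ PN ≤ 0.719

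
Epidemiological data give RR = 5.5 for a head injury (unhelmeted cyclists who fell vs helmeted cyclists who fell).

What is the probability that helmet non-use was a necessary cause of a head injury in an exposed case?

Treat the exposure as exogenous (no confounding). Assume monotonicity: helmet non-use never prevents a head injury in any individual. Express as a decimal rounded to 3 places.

PN ≈ 0.818

Under exogeneity and monotonicity, PN = (RR − 1) / RR = 1 − 1/RR.
PN = (5.5 − 1) / 5.5 = 4.5 / 5.5 ≈ 0.8182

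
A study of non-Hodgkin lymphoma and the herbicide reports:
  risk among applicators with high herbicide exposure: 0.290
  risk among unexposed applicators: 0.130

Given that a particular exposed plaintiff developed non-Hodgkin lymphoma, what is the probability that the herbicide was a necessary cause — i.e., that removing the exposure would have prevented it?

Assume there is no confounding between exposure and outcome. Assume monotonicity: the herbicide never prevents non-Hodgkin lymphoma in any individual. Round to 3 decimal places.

Let p₁ = 0.29, p₀ = 0.13.
Under exogeneity and monotonicity, PN = (p₁ − p₀) / p₁.
PN = (0.29 − 0.13) / 0.29 = 0.16 / 0.29 ≈ 0.5517

PN ≈ 0.552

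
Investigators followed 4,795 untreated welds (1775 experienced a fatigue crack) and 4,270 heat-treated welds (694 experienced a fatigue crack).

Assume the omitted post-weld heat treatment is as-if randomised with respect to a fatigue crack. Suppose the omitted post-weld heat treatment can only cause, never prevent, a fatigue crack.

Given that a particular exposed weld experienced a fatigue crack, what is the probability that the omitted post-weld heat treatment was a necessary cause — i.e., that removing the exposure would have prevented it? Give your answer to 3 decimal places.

p₁ = P(outcome | exposed) = 1775/4795 = 0.37018
p₀ = P(outcome | unexposed) = 694/4270 = 0.16253
Under exogeneity and monotonicity, PN = (p₁ − p₀) / p₁.
PN = (0.37018 − 0.16253) / 0.37018 = 0.20765 / 0.37018 ≈ 0.5609

PN ≈ 0.561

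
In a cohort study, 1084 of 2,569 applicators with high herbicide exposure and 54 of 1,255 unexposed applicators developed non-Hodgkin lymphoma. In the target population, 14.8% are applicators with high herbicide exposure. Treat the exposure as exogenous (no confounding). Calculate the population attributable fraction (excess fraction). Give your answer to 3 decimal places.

PAF ≈ 0.566

p₁ = P(outcome | exposed) = 1084/2569 = 0.42195
p₀ = P(outcome | unexposed) = 54/1255 = 0.043028
Overall risk P(Y=1) = π·p₁ + (1−π)·p₀ = 0.148×0.42195 + 0.852×0.043028 = 0.099109.
Under exogeneity, PAF = [P(Y=1) − p₀] / P(Y=1).
PAF = (0.099109 − 0.043028) / 0.099109 ≈ 0.5659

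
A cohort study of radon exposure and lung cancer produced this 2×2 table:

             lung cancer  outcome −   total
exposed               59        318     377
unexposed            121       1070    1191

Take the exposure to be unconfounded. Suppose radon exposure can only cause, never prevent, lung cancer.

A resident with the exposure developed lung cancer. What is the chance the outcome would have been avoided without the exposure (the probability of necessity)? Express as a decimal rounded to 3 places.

p₁ = P(outcome | exposed) = 59/377 = 0.1565
p₀ = P(outcome | unexposed) = 121/1191 = 0.1016
Under exogeneity and monotonicity, PN = (p₁ − p₀)/p₁.
PN = (0.1565 − 0.1016) / 0.1565 ≈ 0.3508

PN ≈ 0.351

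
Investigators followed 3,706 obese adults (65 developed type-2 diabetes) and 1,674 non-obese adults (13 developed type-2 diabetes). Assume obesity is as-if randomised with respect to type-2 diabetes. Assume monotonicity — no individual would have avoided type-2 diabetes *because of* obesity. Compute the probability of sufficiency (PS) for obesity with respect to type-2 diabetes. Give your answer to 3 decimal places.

PS ≈ 0.010

p₁ = P(outcome | exposed) = 65/3706 = 0.017539
p₀ = P(outcome | unexposed) = 13/1674 = 0.0077658
Under exogeneity and monotonicity, PS = (p₁ − p₀) / (1 − p₀).
PS = (0.017539 − 0.0077658) / (1 − 0.0077658) = 0.0097733 / 0.99223 ≈ 0.0098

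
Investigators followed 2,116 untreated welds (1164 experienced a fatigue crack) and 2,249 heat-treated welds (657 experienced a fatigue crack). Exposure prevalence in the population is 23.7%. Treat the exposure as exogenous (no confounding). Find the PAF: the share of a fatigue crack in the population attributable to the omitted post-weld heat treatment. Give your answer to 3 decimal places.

p₁ = P(outcome | exposed) = 1164/2116 = 0.55009
p₀ = P(outcome | unexposed) = 657/2249 = 0.29213
Overall risk P(Y=1) = π·p₁ + (1−π)·p₀ = 0.237×0.55009 + 0.763×0.29213 = 0.35327.
Under exogeneity, PAF = [P(Y=1) − p₀] / P(Y=1).
PAF = (0.35327 − 0.29213) / 0.35327 ≈ 0.1731

PAF ≈ 0.173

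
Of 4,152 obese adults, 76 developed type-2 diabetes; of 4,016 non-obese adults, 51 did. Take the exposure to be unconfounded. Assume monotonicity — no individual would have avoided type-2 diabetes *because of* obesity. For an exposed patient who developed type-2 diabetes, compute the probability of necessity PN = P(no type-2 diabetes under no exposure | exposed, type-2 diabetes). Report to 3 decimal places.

PN ≈ 0.306

p₁ = P(outcome | exposed) = 76/4152 = 0.018304
p₀ = P(outcome | unexposed) = 51/4016 = 0.012699
Under exogeneity and monotonicity, PN = (p₁ − p₀) / p₁.
PN = (0.018304 − 0.012699) / 0.018304 = 0.0056052 / 0.018304 ≈ 0.3062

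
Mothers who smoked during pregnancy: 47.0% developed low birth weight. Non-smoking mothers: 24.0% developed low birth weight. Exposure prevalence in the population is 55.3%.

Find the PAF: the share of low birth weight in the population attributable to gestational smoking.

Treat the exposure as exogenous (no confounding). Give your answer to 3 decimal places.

PAF ≈ 0.346

p₁ = 0.47, p₀ = 0.24.
Overall risk P(Y=1) = π·p₁ + (1−π)·p₀ = 0.553×0.47 + 0.447×0.24 = 0.36719.
Under exogeneity, PAF = [P(Y=1) − p₀] / P(Y=1).
PAF = (0.36719 − 0.24) / 0.36719 ≈ 0.3464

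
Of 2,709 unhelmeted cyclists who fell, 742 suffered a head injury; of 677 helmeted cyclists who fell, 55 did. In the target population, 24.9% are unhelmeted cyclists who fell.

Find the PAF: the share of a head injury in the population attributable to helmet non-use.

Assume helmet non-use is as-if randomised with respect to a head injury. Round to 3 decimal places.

p₁ = P(outcome | exposed) = 742/2709 = 0.2739
p₀ = P(outcome | unexposed) = 55/677 = 0.081241
Overall risk P(Y=1) = π·p₁ + (1−π)·p₀ = 0.249×0.2739 + 0.751×0.081241 = 0.12921.
Under exogeneity, PAF = [P(Y=1) − p₀] / P(Y=1).
PAF = (0.12921 − 0.081241) / 0.12921 ≈ 0.3713

PAF ≈ 0.371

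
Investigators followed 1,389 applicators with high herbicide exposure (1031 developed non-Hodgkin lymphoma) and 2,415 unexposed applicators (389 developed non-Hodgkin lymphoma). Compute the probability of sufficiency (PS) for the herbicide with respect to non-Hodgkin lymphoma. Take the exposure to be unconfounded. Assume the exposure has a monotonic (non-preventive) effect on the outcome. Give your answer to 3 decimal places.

PS ≈ 0.693

p₁ = P(outcome | exposed) = 1031/1389 = 0.74226
p₀ = P(outcome | unexposed) = 389/2415 = 0.16108
Under exogeneity and monotonicity, PS = (p₁ − p₀) / (1 − p₀).
PS = (0.74226 − 0.16108) / (1 − 0.16108) = 0.58118 / 0.83892 ≈ 0.6928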